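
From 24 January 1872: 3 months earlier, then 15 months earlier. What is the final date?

Subtracting 3 months from January 24, 1872:
month 1 − 3 = -2, which is month 10 of year 1871 → October 1871.
Day 24 is valid in October, giving October 24, 1871.
Subtracting 15 months from October 24, 1871:
month 10 − 15 = -5, which is month 7 of year 1870 → July 1870.
Day 24 is valid in July, giving July 24, 1870.

July 24, 1870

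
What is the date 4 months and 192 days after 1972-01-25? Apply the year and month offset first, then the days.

Advancing 4 months and 192 days from January 25, 1972: first the month/year part, then the days.
month 1 + 4 = 5 → May 1972.
Day 25 is valid in May, giving May 25, 1972.
Now add 192 days from May 25, 1972.
May has 31 days, so 31 − 25 = 6 days remain after May 25, 1972; 192 − 6 = 186 left.
June 1972 has 30 days: 186 − 30 = 156 left.
July 1972 has 31 days: 156 − 31 = 125 left.
August 1972 has 31 days: 125 − 31 = 94 left.
September 1972 has 30 days: 94 − 30 = 64 left.
October 1972 has 31 days: 64 − 31 = 33 left.
November 1972 has 30 days: 33 − 30 = 3 left.
3 days into December 1972 → December 3, 1972.

December 3, 1972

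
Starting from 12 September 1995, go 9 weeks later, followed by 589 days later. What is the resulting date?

Advancing 9 weeks (= 63 days) from September 12, 1995:
September has 30 days, so 30 − 12 = 18 days remain after September 12, 1995; 63 − 18 = 45 left.
October 1995 has 31 days: 45 − 31 = 14 left.
14 days into November 1995 → November 14, 1995.
Advancing 589 days from November 14, 1995:
November has 30 days, so 30 − 14 = 16 days remain after November 14, 1995; 589 − 16 = 573 left.
December 1995 has 31 days: 573 − 31 = 542 left.
January 1996 has 31 days: 542 − 31 = 511 left.
February 1996 has 29 days (1996 is a leap year): 511 − 29 = 482 left.
March 1996 has 31 days: 482 − 31 = 451 left.
April 1996 has 30 days: 451 − 30 = 421 left.
May 1996 has 31 days: 421 − 31 = 390 left.
June 1996 has 30 days: 390 − 30 = 360 left.
July 1996 has 31 days: 360 − 31 = 329 left.
August 1996 has 31 days: 329 − 31 = 298 left.
September 1996 has 30 days: 298 − 30 = 268 left.
October 1996 has 31 days: 268 − 31 = 237 left.
November 1996 has 30 days: 237 − 30 = 207 left.
December 1996 has 31 days: 207 − 31 = 176 left.
January 1997 has 31 days: 176 − 31 = 145 left.
February 1997 has 28 days (1997 is not a leap year): 145 − 28 = 117 left.
March 1997 has 31 days: 117 − 31 = 86 left.
April 1997 has 30 days: 86 − 30 = 56 left.
May 1997 has 31 days: 56 − 31 = 25 left.
25 days into June 1997 → June 25, 1997.

June 25, 1997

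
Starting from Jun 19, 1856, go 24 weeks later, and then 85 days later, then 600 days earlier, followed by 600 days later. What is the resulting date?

Adding 24 weeks (= 168 days) from June 19, 1856:
June has 30 days, so 30 − 19 = 11 days remain after June 19, 1856; 168 − 11 = 157 left.
July 1856 has 31 days: 157 − 31 = 126 left.
August 1856 has 31 days: 126 − 31 = 95 left.
September 1856 has 30 days: 95 − 30 = 65 left.
October 1856 has 31 days: 65 − 31 = 34 left.
November 1856 has 30 days: 34 − 30 = 4 left.
4 days into December 1856 → December 4, 1856.
Adding 85 days from December 4, 1856:
December has 31 days, so 31 − 4 = 27 days remain after December 4, 1856; 85 − 27 = 58 left.
January 1857 has 31 days: 58 − 31 = 27 left.
27 days into February 1857 → February 27, 1857.
Subtracting 600 days from February 27, 1857:
Going back 27 days from February 27, 1857 reaches the end of the previous month; 600 − 27 = 573 left.
January 1857 has 31 days: 573 − 31 = 542 left.
December 1856 has 31 days: 542 − 31 = 511 left.
November 1856 has 30 days: 511 − 30 = 481 left.
October 1856 has 31 days: 481 − 31 = 450 left.
September 1856 has 30 days: 450 − 30 = 420 left.
August 1856 has 31 days: 420 − 31 = 389 left.
July 1856 has 31 days: 389 − 31 = 358 left.
June 1856 has 30 days: 358 − 30 = 328 left.
May 1856 has 31 days: 328 − 31 = 297 left.
April 1856 has 30 days: 297 − 30 = 267 left.
March 1856 has 31 days: 267 − 31 = 236 left.
February 1856 has 29 days (1856 is a leap year): 236 − 29 = 207 left.
January 1856 has 31 days: 207 − 31 = 176 left.
December 1855 has 31 days: 176 − 31 = 145 left.
November 1855 has 30 days: 145 − 30 = 115 left.
October 1855 has 31 days: 115 − 31 = 84 left.
September 1855 has 30 days: 84 − 30 = 54 left.
August 1855 has 31 days: 54 − 31 = 23 left.
July 1855 has 31 days; 31 − 23 = 8 → July 8, 1855.
Adding 600 days from July 8, 1855:
July has 31 days, so 31 − 8 = 23 days remain after July 8, 1855; 600 − 23 = 577 left.
August 1855 has 31 days: 577 − 31 = 546 left.
September 1855 has 30 days: 546 − 30 = 516 left.
October 1855 has 31 days: 516 − 31 = 485 left.
November 1855 has 30 days: 485 − 30 = 455 left.
December 1855 has 31 days: 455 − 31 = 424 left.
January 1856 has 31 days: 424 − 31 = 393 left.
February 1856 has 29 days (1856 is a leap year): 393 − 29 = 364 left.
March 1856 has 31 days: 364 − 31 = 333 left.
April 1856 has 30 days: 333 − 30 = 303 left.
May 1856 has 31 days: 303 − 31 = 272 left.
June 1856 has 30 days: 272 − 30 = 242 left.
July 1856 has 31 days: 242 − 31 = 211 left.
August 1856 has 31 days: 211 − 31 = 180 left.
September 1856 has 30 days: 180 − 30 = 150 left.
October 1856 has 31 days: 150 − 31 = 119 left.
November 1856 has 30 days: 119 − 30 = 89 left.
December 1856 has 31 days: 89 − 31 = 58 left.
January 1857 has 31 days: 58 − 31 = 27 left.
27 days into February 1857 → February 27, 1857.

February 27, 1857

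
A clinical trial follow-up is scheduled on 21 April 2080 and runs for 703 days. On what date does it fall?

March 25, 2082

Advancing 703 days from April 21, 2080.
April has 30 days, so 30 − 21 = 9 days remain after April 21, 2080; 703 − 9 = 694 left.
May 2080 has 31 days: 694 − 31 = 663 left.
June 2080 has 30 days: 663 − 30 = 633 left.
July 2080 has 31 days: 633 − 31 = 602 left.
August 2080 has 31 days: 602 − 31 = 571 left.
September 2080 has 30 days: 571 − 30 = 541 left.
October 2080 has 31 days: 541 − 31 = 510 left.
November 2080 has 30 days: 510 − 30 = 480 left.
December 2080 has 31 days: 480 − 31 = 449 left.
January 2081 has 31 days: 449 − 31 = 418 left.
February 2081 has 28 days (2081 is not a leap year): 418 − 28 = 390 left.
March 2081 has 31 days: 390 − 31 = 359 left.
April 2081 has 30 days: 359 − 30 = 329 left.
May 2081 has 31 days: 329 − 31 = 298 left.
June 2081 has 30 days: 298 − 30 = 268 left.
July 2081 has 31 days: 268 − 31 = 237 left.
August 2081 has 31 days: 237 − 31 = 206 left.
September 2081 has 30 days: 206 − 30 = 176 left.
October 2081 has 31 days: 176 − 31 = 145 left.
November 2081 has 30 days: 145 − 30 = 115 left.
December 2081 has 31 days: 115 − 31 = 84 left.
January 2082 has 31 days: 84 − 31 = 53 left.
February 2082 has 28 days (2082 is not a leap year): 53 − 28 = 25 left.
25 days into March 2082 → March 25, 2082.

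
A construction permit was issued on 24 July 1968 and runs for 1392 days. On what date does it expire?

Adding 1392 days from July 24, 1968.
July has 31 days, so 31 − 24 = 7 days remain after July 24, 1968; 1392 − 7 = 1385 left.
August 1968 has 31 days: 1385 − 31 = 1354 left.
September 1968 has 30 days: 1354 − 30 = 1324 left.
October 1968 has 31 days: 1324 − 31 = 1293 left.
November 1968 has 30 days: 1293 − 30 = 1263 left.
December 1968 has 31 days: 1263 − 31 = 1232 left.
January 1969 has 31 days: 1232 − 31 = 1201 left.
February 1969 has 28 days (1969 is not a leap year): 1201 − 28 = 1173 left.
March 1969 has 31 days: 1173 − 31 = 1142 left.
April 1969 has 30 days: 1142 − 30 = 1112 left.
May 1969 has 31 days: 1112 − 31 = 1081 left.
June 1969 has 30 days: 1081 − 30 = 1051 left.
July 1969 has 31 days: 1051 − 31 = 1020 left.
August 1969 has 31 days: 1020 − 31 = 989 left.
September 1969 has 30 days: 989 − 30 = 959 left.
October 1969 has 31 days: 959 − 31 = 928 left.
November 1969 has 30 days: 928 − 30 = 898 left.
December 1969 has 31 days: 898 − 31 = 867 left.
January 1970 has 31 days: 867 − 31 = 836 left.
February 1970 has 28 days (1970 is not a leap year): 836 − 28 = 808 left.
March 1970 has 31 days: 808 − 31 = 777 left.
April 1970 has 30 days: 777 − 30 = 747 left.
May 1970 has 31 days: 747 − 31 = 716 left.
June 1970 has 30 days: 716 − 30 = 686 left.
July 1970 has 31 days: 686 − 31 = 655 left.
August 1970 has 31 days: 655 − 31 = 624 left.
September 1970 has 30 days: 624 − 30 = 594 left.
October 1970 has 31 days: 594 − 31 = 563 left.
November 1970 has 30 days: 563 − 30 = 533 left.
December 1970 has 31 days: 533 − 31 = 502 left.
January 1971 has 31 days: 502 − 31 = 471 left.
February 1971 has 28 days (1971 is not a leap year): 471 − 28 = 443 left.
March 1971 has 31 days: 443 − 31 = 412 left.
April 1971 has 30 days: 412 − 30 = 382 left.
May 1971 has 31 days: 382 − 31 = 351 left.
June 1971 has 30 days: 351 − 30 = 321 left.
July 1971 has 31 days: 321 − 31 = 290 left.
August 1971 has 31 days: 290 − 31 = 259 left.
September 1971 has 30 days: 259 − 30 = 229 left.
October 1971 has 31 days: 229 − 31 = 198 left.
November 1971 has 30 days: 198 − 30 = 168 left.
December 1971 has 31 days: 168 − 31 = 137 left.
January 1972 has 31 days: 137 − 31 = 106 left.
February 1972 has 29 days (1972 is a leap year): 106 − 29 = 77 left.
March 1972 has 31 days: 77 − 31 = 46 left.
April 1972 has 30 days: 46 − 30 = 16 left.
16 days into May 1972 → May 16, 1972.

May 16, 1972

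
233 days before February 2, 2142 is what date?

Counting back 233 days from February 2, 2142.
Going back 2 days from February 2, 2142 reaches the end of the previous month; 233 − 2 = 231 left.
January 2142 has 31 days: 231 − 31 = 200 left.
December 2141 has 31 days: 200 − 31 = 169 left.
November 2141 has 30 days: 169 − 30 = 139 left.
October 2141 has 31 days: 139 − 31 = 108 left.
September 2141 has 30 days: 108 − 30 = 78 left.
August 2141 has 31 days: 78 − 31 = 47 left.
July 2141 has 31 days: 47 − 31 = 16 left.
June 2141 has 30 days; 30 − 16 = 14 → June 14, 2141.

June 14, 2141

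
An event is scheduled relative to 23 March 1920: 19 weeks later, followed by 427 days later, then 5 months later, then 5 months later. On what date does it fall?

August 4, 1922

Counting forward 19 weeks (= 133 days) from March 23, 1920:
March has 31 days, so 31 − 23 = 8 days remain after March 23, 1920; 133 − 8 = 125 left.
April 1920 has 30 days: 125 − 30 = 95 left.
May 1920 has 31 days: 95 − 31 = 64 left.
June 1920 has 30 days: 64 − 30 = 34 left.
July 1920 has 31 days: 34 − 31 = 3 left.
3 days into August 1920 → August 3, 1920.
Counting forward 427 days from August 3, 1920:
August has 31 days, so 31 − 3 = 28 days remain after August 3, 1920; 427 − 28 = 399 left.
September 1920 has 30 days: 399 − 30 = 369 left.
October 1920 has 31 days: 369 − 31 = 338 left.
November 1920 has 30 days: 338 − 30 = 308 left.
December 1920 has 31 days: 308 − 31 = 277 left.
January 1921 has 31 days: 277 − 31 = 246 left.
February 1921 has 28 days (1921 is not a leap year): 246 − 28 = 218 left.
March 1921 has 31 days: 218 − 31 = 187 left.
April 1921 has 30 days: 187 − 30 = 157 left.
May 1921 has 31 days: 157 − 31 = 126 left.
June 1921 has 30 days: 126 − 30 = 96 left.
July 1921 has 31 days: 96 − 31 = 65 left.
August 1921 has 31 days: 65 − 31 = 34 left.
September 1921 has 30 days: 34 − 30 = 4 left.
4 days into October 1921 → October 4, 1921.
Counting forward 5 months from October 4, 1921:
month 10 + 5 = 15, which is month 3 of year 1922 → March 1922.
Day 4 is valid in March, giving March 4, 1922.
Advancing 5 months from March 4, 1922:
month 3 + 5 = 8 → August 1922.
Day 4 is valid in August, giving August 4, 1922.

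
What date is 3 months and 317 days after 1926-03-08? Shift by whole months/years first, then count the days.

Adding 3 months and 317 days from March 8, 1926: first the month/year part, then the days.
month 3 + 3 = 6 → June 1926.
Day 8 is valid in June, giving June 8, 1926.
Now add 317 days from June 8, 1926.
June has 30 days, so 30 − 8 = 22 days remain after June 8, 1926; 317 − 22 = 295 left.
July 1926 has 31 days: 295 − 31 = 264 left.
August 1926 has 31 days: 264 − 31 = 233 left.
September 1926 has 30 days: 233 − 30 = 203 left.
October 1926 has 31 days: 203 − 31 = 172 left.
November 1926 has 30 days: 172 − 30 = 142 left.
December 1926 has 31 days: 142 − 31 = 111 left.
January 1927 has 31 days: 111 − 31 = 80 left.
February 1927 has 28 days (1927 is not a leap year): 80 − 28 = 52 left.
March 1927 has 31 days: 52 − 31 = 21 left.
21 days into April 1927 → April 21, 1927.

April 21, 1927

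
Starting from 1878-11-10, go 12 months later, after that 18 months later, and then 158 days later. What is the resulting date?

October 15, 1881

Adding 12 months from November 10, 1878:
month 11 + 12 = 23, which is month 11 of year 1879 → November 1879.
Day 10 is valid in November, giving November 10, 1879.
Counting forward 18 months from November 10, 1879:
month 11 + 18 = 29, which is month 5 of year 1881 → May 1881.
Day 10 is valid in May, giving May 10, 1881.
Adding 158 days from May 10, 1881:
May has 31 days, so 31 − 10 = 21 days remain after May 10, 1881; 158 − 21 = 137 left.
June 1881 has 30 days: 137 − 30 = 107 left.
July 1881 has 31 days: 107 − 31 = 76 left.
August 1881 has 31 days: 76 − 31 = 45 left.
September 1881 has 30 days: 45 − 30 = 15 left.
15 days into October 1881 → October 15, 1881.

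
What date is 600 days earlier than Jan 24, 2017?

Going back 600 days from January 24, 2017.
Going back 24 days from January 24, 2017 reaches the end of the previous month; 600 − 24 = 576 left.
December 2016 has 31 days: 576 − 31 = 545 left.
November 2016 has 30 days: 545 − 30 = 515 left.
October 2016 has 31 days: 515 − 31 = 484 left.
September 2016 has 30 days: 484 − 30 = 454 left.
August 2016 has 31 days: 454 − 31 = 423 left.
July 2016 has 31 days: 423 − 31 = 392 left.
June 2016 has 30 days: 392 − 30 = 362 left.
May 2016 has 31 days: 362 − 31 = 331 left.
April 2016 has 30 days: 331 − 30 = 301 left.
March 2016 has 31 days: 301 − 31 = 270 left.
February 2016 has 29 days (2016 is a leap year): 270 − 29 = 241 left.
January 2016 has 31 days: 241 − 31 = 210 left.
December 2015 has 31 days: 210 − 31 = 179 left.
November 2015 has 30 days: 179 − 30 = 149 left.
October 2015 has 31 days: 149 − 31 = 118 left.
September 2015 has 30 days: 118 − 30 = 88 left.
August 2015 has 31 days: 88 − 31 = 57 left.
July 2015 has 31 days: 57 − 31 = 26 left.
June 2015 has 30 days; 30 − 26 = 4 → June 4, 2015.

June 4, 2015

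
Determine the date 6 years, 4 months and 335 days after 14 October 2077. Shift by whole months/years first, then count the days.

Adding 6 years, 4 months and 335 days from October 14, 2077: first the month/year part, then the days.
+6 years → 2083; month 10 + 4 = 14, which is month 2 of year 2084 → February 2084.
Day 14 is valid in February, giving February 14, 2084.
Now add 335 days from February 14, 2084.
February has 29 days, so 29 − 14 = 15 days remain after February 14, 2084; 335 − 15 = 320 left.
March 2084 has 31 days: 320 − 31 = 289 left.
April 2084 has 30 days: 289 − 30 = 259 left.
May 2084 has 31 days: 259 − 31 = 228 left.
June 2084 has 30 days: 228 − 30 = 198 left.
July 2084 has 31 days: 198 − 31 = 167 left.
August 2084 has 31 days: 167 − 31 = 136 left.
September 2084 has 30 days: 136 − 30 = 106 left.
October 2084 has 31 days: 106 − 31 = 75 left.
November 2084 has 30 days: 75 − 30 = 45 left.
December 2084 has 31 days: 45 − 31 = 14 left.
14 days into January 2085 → January 14, 2085.

January 14, 2085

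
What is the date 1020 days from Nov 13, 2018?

August 29, 2021

Counting forward 1020 days from November 13, 2018.
November has 30 days, so 30 − 13 = 17 days remain after November 13, 2018; 1020 − 17 = 1003 left.
December 2018 has 31 days: 1003 − 31 = 972 left.
January 2019 has 31 days: 972 − 31 = 941 left.
February 2019 has 28 days (2019 is not a leap year): 941 − 28 = 913 left.
March 2019 has 31 days: 913 − 31 = 882 left.
April 2019 has 30 days: 882 − 30 = 852 left.
May 2019 has 31 days: 852 − 31 = 821 left.
June 2019 has 30 days: 821 − 30 = 791 left.
July 2019 has 31 days: 791 − 31 = 760 left.
August 2019 has 31 days: 760 − 31 = 729 left.
September 2019 has 30 days: 729 − 30 = 699 left.
October 2019 has 31 days: 699 − 31 = 668 left.
November 2019 has 30 days: 668 − 30 = 638 left.
December 2019 has 31 days: 638 − 31 = 607 left.
January 2020 has 31 days: 607 − 31 = 576 left.
February 2020 has 29 days (2020 is a leap year): 576 − 29 = 547 left.
March 2020 has 31 days: 547 − 31 = 516 left.
April 2020 has 30 days: 516 − 30 = 486 left.
May 2020 has 31 days: 486 − 31 = 455 left.
June 2020 has 30 days: 455 − 30 = 425 left.
July 2020 has 31 days: 425 − 31 = 394 left.
August 2020 has 31 days: 394 − 31 = 363 left.
September 2020 has 30 days: 363 − 30 = 333 left.
October 2020 has 31 days: 333 − 31 = 302 left.
November 2020 has 30 days: 302 − 30 = 272 left.
December 2020 has 31 days: 272 − 31 = 241 left.
January 2021 has 31 days: 241 − 31 = 210 left.
February 2021 has 28 days (2021 is not a leap year): 210 − 28 = 182 left.
March 2021 has 31 days: 182 − 31 = 151 left.
April 2021 has 30 days: 151 − 30 = 121 left.
May 2021 has 31 days: 121 − 31 = 90 left.
June 2021 has 30 days: 90 − 30 = 60 left.
July 2021 has 31 days: 60 − 31 = 29 left.
29 days into August 2021 → August 29, 2021.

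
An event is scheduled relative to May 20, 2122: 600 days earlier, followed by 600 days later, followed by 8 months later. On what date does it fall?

January 20, 2123

Counting back 600 days from May 20, 2122:
Going back 20 days from May 20, 2122 reaches the end of the previous month; 600 − 20 = 580 left.
April 2122 has 30 days: 580 − 30 = 550 left.
March 2122 has 31 days: 550 − 31 = 519 left.
February 2122 has 28 days (2122 is not a leap year): 519 − 28 = 491 left.
January 2122 has 31 days: 491 − 31 = 460 left.
December 2121 has 31 days: 460 − 31 = 429 left.
November 2121 has 30 days: 429 − 30 = 399 left.
October 2121 has 31 days: 399 − 31 = 368 left.
September 2121 has 30 days: 368 − 30 = 338 left.
August 2121 has 31 days: 338 − 31 = 307 left.
July 2121 has 31 days: 307 − 31 = 276 left.
June 2121 has 30 days: 276 − 30 = 246 left.
May 2121 has 31 days: 246 − 31 = 215 left.
April 2121 has 30 days: 215 − 30 = 185 left.
March 2121 has 31 days: 185 − 31 = 154 left.
February 2121 has 28 days (2121 is not a leap year): 154 − 28 = 126 left.
January 2121 has 31 days: 126 − 31 = 95 left.
December 2120 has 31 days: 95 − 31 = 64 left.
November 2120 has 30 days: 64 − 30 = 34 left.
October 2120 has 31 days: 34 − 31 = 3 left.
September 2120 has 30 days; 30 − 3 = 27 → September 27, 2120.
Counting forward 600 days from September 27, 2120:
September has 30 days, so 30 − 27 = 3 days remain after September 27, 2120; 600 − 3 = 597 left.
October 2120 has 31 days: 597 − 31 = 566 left.
November 2120 has 30 days: 566 − 30 = 536 left.
December 2120 has 31 days: 536 − 31 = 505 left.
January 2121 has 31 days: 505 − 31 = 474 left.
February 2121 has 28 days (2121 is not a leap year): 474 − 28 = 446 left.
March 2121 has 31 days: 446 − 31 = 415 left.
April 2121 has 30 days: 415 − 30 = 385 left.
May 2121 has 31 days: 385 − 31 = 354 left.
June 2121 has 30 days: 354 − 30 = 324 left.
July 2121 has 31 days: 324 − 31 = 293 left.
August 2121 has 31 days: 293 − 31 = 262 left.
September 2121 has 30 days: 262 − 30 = 232 left.
October 2121 has 31 days: 232 − 31 = 201 left.
November 2121 has 30 days: 201 − 30 = 171 left.
December 2121 has 31 days: 171 − 31 = 140 left.
January 2122 has 31 days: 140 − 31 = 109 left.
February 2122 has 28 days (2122 is not a leap year): 109 − 28 = 81 left.
March 2122 has 31 days: 81 − 31 = 50 left.
April 2122 has 30 days: 50 − 30 = 20 left.
20 days into May 2122 → May 20, 2122.
Adding 8 months from May 20, 2122:
month 5 + 8 = 13, which is month 1 of year 2123 → January 2123.
Day 20 is valid in January, giving January 20, 2123.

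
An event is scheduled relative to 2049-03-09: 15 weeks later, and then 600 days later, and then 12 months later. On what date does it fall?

February 12, 2052

Counting forward 15 weeks (= 105 days) from March 9, 2049:
March has 31 days, so 31 − 9 = 22 days remain after March 9, 2049; 105 − 22 = 83 left.
April 2049 has 30 days: 83 − 30 = 53 left.
May 2049 has 31 days: 53 − 31 = 22 left.
22 days into June 2049 → June 22, 2049.
Counting forward 600 days from June 22, 2049:
June has 30 days, so 30 − 22 = 8 days remain after June 22, 2049; 600 − 8 = 592 left.
July 2049 has 31 days: 592 − 31 = 561 left.
August 2049 has 31 days: 561 − 31 = 530 left.
September 2049 has 30 days: 530 − 30 = 500 left.
October 2049 has 31 days: 500 − 31 = 469 left.
November 2049 has 30 days: 469 − 30 = 439 left.
December 2049 has 31 days: 439 − 31 = 408 left.
January 2050 has 31 days: 408 − 31 = 377 left.
February 2050 has 28 days (2050 is not a leap year): 377 − 28 = 349 left.
March 2050 has 31 days: 349 − 31 = 318 left.
April 2050 has 30 days: 318 − 30 = 288 left.
May 2050 has 31 days: 288 − 31 = 257 left.
June 2050 has 30 days: 257 − 30 = 227 left.
July 2050 has 31 days: 227 − 31 = 196 left.
August 2050 has 31 days: 196 − 31 = 165 left.
September 2050 has 30 days: 165 − 30 = 135 left.
October 2050 has 31 days: 135 − 31 = 104 left.
November 2050 has 30 days: 104 − 30 = 74 left.
December 2050 has 31 days: 74 − 31 = 43 left.
January 2051 has 31 days: 43 − 31 = 12 left.
12 days into February 2051 → February 12, 2051.
Counting forward 12 months from February 12, 2051:
month 2 + 12 = 14, which is month 2 of year 2052 → February 2052.
Day 12 is valid in February, giving February 12, 2052.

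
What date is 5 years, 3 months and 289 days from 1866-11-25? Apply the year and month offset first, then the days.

Counting forward 5 years, 3 months and 289 days from November 25, 1866: first the month/year part, then the days.
+5 years → 1871; month 11 + 3 = 14, which is month 2 of year 1872 → February 1872.
Day 25 is valid in February, giving February 25, 1872.
Now add 289 days from February 25, 1872.
February has 29 days, so 29 − 25 = 4 days remain after February 25, 1872; 289 − 4 = 285 left.
March 1872 has 31 days: 285 − 31 = 254 left.
April 1872 has 30 days: 254 − 30 = 224 left.
May 1872 has 31 days: 224 − 31 = 193 left.
June 1872 has 30 days: 193 − 30 = 163 left.
July 1872 has 31 days: 163 − 31 = 132 left.
August 1872 has 31 days: 132 − 31 = 101 left.
September 1872 has 30 days: 101 − 30 = 71 left.
October 1872 has 31 days: 71 − 31 = 40 left.
November 1872 has 30 days: 40 − 30 = 10 left.
10 days into December 1872 → December 10, 1872.

December 10, 1872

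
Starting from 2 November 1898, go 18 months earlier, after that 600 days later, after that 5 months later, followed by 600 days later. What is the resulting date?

January 13, 1901

Subtracting 18 months from November 2, 1898:
month 11 − 18 = -7, which is month 5 of year 1897 → May 1897.
Day 2 is valid in May, giving May 2, 1897.
Advancing 600 days from May 2, 1897:
May has 31 days, so 31 − 2 = 29 days remain after May 2, 1897; 600 − 29 = 571 left.
June 1897 has 30 days: 571 − 30 = 541 left.
July 1897 has 31 days: 541 − 31 = 510 left.
August 1897 has 31 days: 510 − 31 = 479 left.
September 1897 has 30 days: 479 − 30 = 449 left.
October 1897 has 31 days: 449 − 31 = 418 left.
November 1897 has 30 days: 418 − 30 = 388 left.
December 1897 has 31 days: 388 − 31 = 357 left.
January 1898 has 31 days: 357 − 31 = 326 left.
February 1898 has 28 days (1898 is not a leap year): 326 − 28 = 298 left.
March 1898 has 31 days: 298 − 31 = 267 left.
April 1898 has 30 days: 267 − 30 = 237 left.
May 1898 has 31 days: 237 − 31 = 206 left.
June 1898 has 30 days: 206 − 30 = 176 left.
July 1898 has 31 days: 176 − 31 = 145 left.
August 1898 has 31 days: 145 − 31 = 114 left.
September 1898 has 30 days: 114 − 30 = 84 left.
October 1898 has 31 days: 84 − 31 = 53 left.
November 1898 has 30 days: 53 − 30 = 23 left.
23 days into December 1898 → December 23, 1898.
Adding 5 months from December 23, 1898:
month 12 + 5 = 17, which is month 5 of year 1899 → May 1899.
Day 23 is valid in May, giving May 23, 1899.
Advancing 600 days from May 23, 1899:
May has 31 days, so 31 − 23 = 8 days remain after May 23, 1899; 600 − 8 = 592 left.
June 1899 has 30 days: 592 − 30 = 562 left.
July 1899 has 31 days: 562 − 31 = 531 left.
August 1899 has 31 days: 531 − 31 = 500 left.
September 1899 has 30 days: 500 − 30 = 470 left.
October 1899 has 31 days: 470 − 31 = 439 left.
November 1899 has 30 days: 439 − 30 = 409 left.
December 1899 has 31 days: 409 − 31 = 378 left.
January 1900 has 31 days: 378 − 31 = 347 left.
February 1900 has 28 days (1900 is not a leap year (divisible by 100 but not 400)): 347 − 28 = 319 left.
March 1900 has 31 days: 319 − 31 = 288 left.
April 1900 has 30 days: 288 − 30 = 258 left.
May 1900 has 31 days: 258 − 31 = 227 left.
June 1900 has 30 days: 227 − 30 = 197 left.
July 1900 has 31 days: 197 − 31 = 166 left.
August 1900 has 31 days: 166 − 31 = 135 left.
September 1900 has 30 days: 135 − 30 = 105 left.
October 1900 has 31 days: 105 − 31 = 74 left.
November 1900 has 30 days: 74 − 30 = 44 left.
December 1900 has 31 days: 44 − 31 = 13 left.
13 days into January 1901 → January 13, 1901.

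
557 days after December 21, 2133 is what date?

July 1, 2135

Adding 557 days from December 21, 2133.
December has 31 days, so 31 − 21 = 10 days remain after December 21, 2133; 557 − 10 = 547 left.
January 2134 has 31 days: 547 − 31 = 516 left.
February 2134 has 28 days (2134 is not a leap year): 516 − 28 = 488 left.
March 2134 has 31 days: 488 − 31 = 457 left.
April 2134 has 30 days: 457 − 30 = 427 left.
May 2134 has 31 days: 427 − 31 = 396 left.
June 2134 has 30 days: 396 − 30 = 366 left.
July 2134 has 31 days: 366 − 31 = 335 left.
August 2134 has 31 days: 335 − 31 = 304 left.
September 2134 has 30 days: 304 − 30 = 274 left.
October 2134 has 31 days: 274 − 31 = 243 left.
November 2134 has 30 days: 243 − 30 = 213 left.
December 2134 has 31 days: 213 − 31 = 182 left.
January 2135 has 31 days: 182 − 31 = 151 left.
February 2135 has 28 days (2135 is not a leap year): 151 − 28 = 123 left.
March 2135 has 31 days: 123 − 31 = 92 left.
April 2135 has 30 days: 92 − 30 = 62 left.
May 2135 has 31 days: 62 − 31 = 31 left.
June 2135 has 30 days: 31 − 30 = 1 left.
1 day into July 2135 → July 1, 2135.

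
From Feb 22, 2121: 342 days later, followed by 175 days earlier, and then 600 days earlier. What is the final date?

December 17, 2119

Adding 342 days from February 22, 2121:
February has 28 days, so 28 − 22 = 6 days remain after February 22, 2121; 342 − 6 = 336 left.
March 2121 has 31 days: 336 − 31 = 305 left.
April 2121 has 30 days: 305 − 30 = 275 left.
May 2121 has 31 days: 275 − 31 = 244 left.
June 2121 has 30 days: 244 − 30 = 214 left.
July 2121 has 31 days: 214 − 31 = 183 left.
August 2121 has 31 days: 183 − 31 = 152 left.
September 2121 has 30 days: 152 − 30 = 122 left.
October 2121 has 31 days: 122 − 31 = 91 left.
November 2121 has 30 days: 91 − 30 = 61 left.
December 2121 has 31 days: 61 − 31 = 30 left.
30 days into January 2122 → January 30, 2122.
Going back 175 days from January 30, 2122:
Going back 30 days from January 30, 2122 reaches the end of the previous month; 175 − 30 = 145 left.
December 2121 has 31 days: 145 − 31 = 114 left.
November 2121 has 30 days: 114 − 30 = 84 left.
October 2121 has 31 days: 84 − 31 = 53 left.
September 2121 has 30 days: 53 − 30 = 23 left.
August 2121 has 31 days; 31 − 23 = 8 → August 8, 2121.
Subtracting 600 days from August 8, 2121:
Going back 8 days from August 8, 2121 reaches the end of the previous month; 600 − 8 = 592 left.
July 2121 has 31 days: 592 − 31 = 561 left.
June 2121 has 30 days: 561 − 30 = 531 left.
May 2121 has 31 days: 531 − 31 = 500 left.
April 2121 has 30 days: 500 − 30 = 470 left.
March 2121 has 31 days: 470 − 31 = 439 left.
February 2121 has 28 days (2121 is not a leap year): 439 − 28 = 411 left.
January 2121 has 31 days: 411 − 31 = 380 left.
December 2120 has 31 days: 380 − 31 = 349 left.
November 2120 has 30 days: 349 − 30 = 319 left.
October 2120 has 31 days: 319 − 31 = 288 left.
September 2120 has 30 days: 288 − 30 = 258 left.
August 2120 has 31 days: 258 − 31 = 227 left.
July 2120 has 31 days: 227 − 31 = 196 left.
June 2120 has 30 days: 196 − 30 = 166 left.
May 2120 has 31 days: 166 − 31 = 135 left.
April 2120 has 30 days: 135 − 30 = 105 left.
March 2120 has 31 days: 105 − 31 = 74 left.
February 2120 has 29 days (2120 is a leap year): 74 − 29 = 45 left.
January 2120 has 31 days: 45 − 31 = 14 left.
December 2119 has 31 days; 31 − 14 = 17 → December 17, 2119.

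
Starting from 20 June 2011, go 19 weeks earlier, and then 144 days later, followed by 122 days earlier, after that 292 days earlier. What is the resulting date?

Going back 19 weeks (= 133 days) from June 20, 2011:
Going back 20 days from June 20, 2011 reaches the end of the previous month; 133 − 20 = 113 left.
May 2011 has 31 days: 113 − 31 = 82 left.
April 2011 has 30 days: 82 − 30 = 52 left.
March 2011 has 31 days: 52 − 31 = 21 left.
February 2011 has 28 days; 28 − 21 = 7 → February 7, 2011.
Counting forward 144 days from February 7, 2011:
February has 28 days, so 28 − 7 = 21 days remain after February 7, 2011; 144 − 21 = 123 left.
March 2011 has 31 days: 123 − 31 = 92 left.
April 2011 has 30 days: 92 − 30 = 62 left.
May 2011 has 31 days: 62 − 31 = 31 left.
June 2011 has 30 days: 31 − 30 = 1 left.
1 day into July 2011 → July 1, 2011.
Subtracting 122 days from July 1, 2011:
Going back 1 day from July 1, 2011 reaches the end of the previous month; 122 − 1 = 121 left.
June 2011 has 30 days: 121 − 30 = 91 left.
May 2011 has 31 days: 91 − 31 = 60 left.
April 2011 has 30 days: 60 − 30 = 30 left.
March 2011 has 31 days; 31 − 30 = 1 → March 1, 2011.
Going back 292 days from March 1, 2011:
Going back 1 day from March 1, 2011 reaches the end of the previous month; 292 − 1 = 291 left.
February 2011 has 28 days (2011 is not a leap year): 291 − 28 = 263 left.
January 2011 has 31 days: 263 − 31 = 232 left.
December 2010 has 31 days: 232 − 31 = 201 left.
November 2010 has 30 days: 201 − 30 = 171 left.
October 2010 has 31 days: 171 − 31 = 140 left.
September 2010 has 30 days: 140 − 30 = 110 left.
August 2010 has 31 days: 110 − 31 = 79 left.
July 2010 has 31 days: 79 − 31 = 48 left.
June 2010 has 30 days: 48 − 30 = 18 left.
May 2010 has 31 days; 31 − 18 = 13 → May 13, 2010.

May 13, 2010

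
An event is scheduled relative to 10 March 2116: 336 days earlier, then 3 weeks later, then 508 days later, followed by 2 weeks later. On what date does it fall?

October 3, 2116

Counting back 336 days from March 10, 2116:
Going back 10 days from March 10, 2116 reaches the end of the previous month; 336 − 10 = 326 left.
February 2116 has 29 days (2116 is a leap year): 326 − 29 = 297 left.
January 2116 has 31 days: 297 − 31 = 266 left.
December 2115 has 31 days: 266 − 31 = 235 left.
November 2115 has 30 days: 235 − 30 = 205 left.
October 2115 has 31 days: 205 − 31 = 174 left.
September 2115 has 30 days: 174 − 30 = 144 left.
August 2115 has 31 days: 144 − 31 = 113 left.
July 2115 has 31 days: 113 − 31 = 82 left.
June 2115 has 30 days: 82 − 30 = 52 left.
May 2115 has 31 days: 52 − 31 = 21 left.
April 2115 has 30 days; 30 − 21 = 9 → April 9, 2115.
Counting forward 3 weeks (= 21 days) from April 9, 2115:
April has 30 days; 9 + 21 = 30, still in April.
Adding 508 days from April 30, 2115:
April has 30 days, so 30 − 30 = 0 days remain after April 30, 2115; 508 − 0 = 508 left.
May 2115 has 31 days: 508 − 31 = 477 left.
June 2115 has 30 days: 477 − 30 = 447 left.
July 2115 has 31 days: 447 − 31 = 416 left.
August 2115 has 31 days: 416 − 31 = 385 left.
September 2115 has 30 days: 385 − 30 = 355 left.
October 2115 has 31 days: 355 − 31 = 324 left.
November 2115 has 30 days: 324 − 30 = 294 left.
December 2115 has 31 days: 294 − 31 = 263 left.
January 2116 has 31 days: 263 − 31 = 232 left.
February 2116 has 29 days (2116 is a leap year): 232 − 29 = 203 left.
March 2116 has 31 days: 203 − 31 = 172 left.
April 2116 has 30 days: 172 − 30 = 142 left.
May 2116 has 31 days: 142 − 31 = 111 left.
June 2116 has 30 days: 111 − 30 = 81 left.
July 2116 has 31 days: 81 − 31 = 50 left.
August 2116 has 31 days: 50 − 31 = 19 left.
19 days into September 2116 → September 19, 2116.
Adding 2 weeks (= 14 days) from September 19, 2116:
September has 30 days, so 30 − 19 = 11 days remain after September 19, 2116; 14 − 11 = 3 left.
3 days into October 2116 → October 3, 2116.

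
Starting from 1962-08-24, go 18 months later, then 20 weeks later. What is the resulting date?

Advancing 18 months from August 24, 1962:
month 8 + 18 = 26, which is month 2 of year 1964 → February 1964.
Day 24 is valid in February, giving February 24, 1964.
Adding 20 weeks (= 140 days) from February 24, 1964:
February has 29 days, so 29 − 24 = 5 days remain after February 24, 1964; 140 − 5 = 135 left.
March 1964 has 31 days: 135 − 31 = 104 left.
April 1964 has 30 days: 104 − 30 = 74 left.
May 1964 has 31 days: 74 − 31 = 43 left.
June 1964 has 30 days: 43 − 30 = 13 left.
13 days into July 1964 → July 13, 1964.

July 13, 1964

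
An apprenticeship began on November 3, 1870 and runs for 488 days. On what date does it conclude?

Adding 488 days from November 3, 1870.
November has 30 days, so 30 − 3 = 27 days remain after November 3, 1870; 488 − 27 = 461 left.
December 1870 has 31 days: 461 − 31 = 430 left.
January 1871 has 31 days: 430 − 31 = 399 left.
February 1871 has 28 days (1871 is not a leap year): 399 − 28 = 371 left.
March 1871 has 31 days: 371 − 31 = 340 left.
April 1871 has 30 days: 340 − 30 = 310 left.
May 1871 has 31 days: 310 − 31 = 279 left.
June 1871 has 30 days: 279 − 30 = 249 left.
July 1871 has 31 days: 249 − 31 = 218 left.
August 1871 has 31 days: 218 − 31 = 187 left.
September 1871 has 30 days: 187 − 30 = 157 left.
October 1871 has 31 days: 157 − 31 = 126 left.
November 1871 has 30 days: 126 − 30 = 96 left.
December 1871 has 31 days: 96 − 31 = 65 left.
January 1872 has 31 days: 65 − 31 = 34 left.
February 1872 has 29 days (1872 is a leap year): 34 − 29 = 5 left.
5 days into March 1872 → March 5, 1872.

March 5, 1872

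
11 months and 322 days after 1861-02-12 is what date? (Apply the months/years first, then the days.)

Advancing 11 months and 322 days from February 12, 1861: first the month/year part, then the days.
month 2 + 11 = 13, which is month 1 of year 1862 → January 1862.
Day 12 is valid in January, giving January 12, 1862.
Now add 322 days from January 12, 1862.
January has 31 days, so 31 − 12 = 19 days remain after January 12, 1862; 322 − 19 = 303 left.
February 1862 has 28 days (1862 is not a leap year): 303 − 28 = 275 left.
March 1862 has 31 days: 275 − 31 = 244 left.
April 1862 has 30 days: 244 − 30 = 214 left.
May 1862 has 31 days: 214 − 31 = 183 left.
June 1862 has 30 days: 183 − 30 = 153 left.
July 1862 has 31 days: 153 − 31 = 122 left.
August 1862 has 31 days: 122 − 31 = 91 left.
September 1862 has 30 days: 91 − 30 = 61 left.
October 1862 has 31 days: 61 − 31 = 30 left.
30 days into November 1862 → November 30, 1862.

November 30, 1862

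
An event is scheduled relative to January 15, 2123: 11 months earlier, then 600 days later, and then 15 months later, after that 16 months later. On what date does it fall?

May 8, 2126

Going back 11 months from January 15, 2123:
month 1 − 11 = -10, which is month 2 of year 2122 → February 2122.
Day 15 is valid in February, giving February 15, 2122.
Counting forward 600 days from February 15, 2122:
February has 28 days, so 28 − 15 = 13 days remain after February 15, 2122; 600 − 13 = 587 left.
March 2122 has 31 days: 587 − 31 = 556 left.
April 2122 has 30 days: 556 − 30 = 526 left.
May 2122 has 31 days: 526 − 31 = 495 left.
June 2122 has 30 days: 495 − 30 = 465 left.
July 2122 has 31 days: 465 − 31 = 434 left.
August 2122 has 31 days: 434 − 31 = 403 left.
September 2122 has 30 days: 403 − 30 = 373 left.
October 2122 has 31 days: 373 − 31 = 342 left.
November 2122 has 30 days: 342 − 30 = 312 left.
December 2122 has 31 days: 312 − 31 = 281 left.
January 2123 has 31 days: 281 − 31 = 250 left.
February 2123 has 28 days (2123 is not a leap year): 250 − 28 = 222 left.
March 2123 has 31 days: 222 − 31 = 191 left.
April 2123 has 30 days: 191 − 30 = 161 left.
May 2123 has 31 days: 161 − 31 = 130 left.
June 2123 has 30 days: 130 − 30 = 100 left.
July 2123 has 31 days: 100 − 31 = 69 left.
August 2123 has 31 days: 69 − 31 = 38 left.
September 2123 has 30 days: 38 − 30 = 8 left.
8 days into October 2123 → October 8, 2123.
Advancing 15 months from October 8, 2123:
month 10 + 15 = 25, which is month 1 of year 2125 → January 2125.
Day 8 is valid in January, giving January 8, 2125.
Counting forward 16 months from January 8, 2125:
month 1 + 16 = 17, which is month 5 of year 2126 → May 2126.
Day 8 is valid in May, giving May 8, 2126.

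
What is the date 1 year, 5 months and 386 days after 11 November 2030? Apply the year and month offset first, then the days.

Adding 1 year, 5 months and 386 days from November 11, 2030: first the month/year part, then the days.
+1 year → 2031; month 11 + 5 = 16, which is month 4 of year 2032 → April 2032.
Day 11 is valid in April, giving April 11, 2032.
Now add 386 days from April 11, 2032.
April has 30 days, so 30 − 11 = 19 days remain after April 11, 2032; 386 − 19 = 367 left.
May 2032 has 31 days: 367 − 31 = 336 left.
June 2032 has 30 days: 336 − 30 = 306 left.
July 2032 has 31 days: 306 − 31 = 275 left.
August 2032 has 31 days: 275 − 31 = 244 left.
September 2032 has 30 days: 244 − 30 = 214 left.
October 2032 has 31 days: 214 − 31 = 183 left.
November 2032 has 30 days: 183 − 30 = 153 left.
December 2032 has 31 days: 153 − 31 = 122 left.
January 2033 has 31 days: 122 − 31 = 91 left.
February 2033 has 28 days (2033 is not a leap year): 91 − 28 = 63 left.
March 2033 has 31 days: 63 − 31 = 32 left.
April 2033 has 30 days: 32 − 30 = 2 left.
2 days into May 2033 → May 2, 2033.

May 2, 2033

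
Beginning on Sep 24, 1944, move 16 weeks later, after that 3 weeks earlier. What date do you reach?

Counting forward 16 weeks (= 112 days) from September 24, 1944:
September has 30 days, so 30 − 24 = 6 days remain after September 24, 1944; 112 − 6 = 106 left.
October 1944 has 31 days: 106 − 31 = 75 left.
November 1944 has 30 days: 75 − 30 = 45 left.
December 1944 has 31 days: 45 − 31 = 14 left.
14 days into January 1945 → January 14, 1945.
Subtracting 3 weeks (= 21 days) from January 14, 1945:
Going back 14 days from January 14, 1945 reaches the end of the previous month; 21 − 14 = 7 left.
December 1944 has 31 days; 31 − 7 = 24 → December 24, 1944.

December 24, 1944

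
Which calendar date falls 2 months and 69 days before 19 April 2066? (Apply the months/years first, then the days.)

December 12, 2065

Counting back 2 months and 69 days from April 19, 2066: first the month/year part, then the days.
month 4 − 2 = 2 → February 2066.
Day 19 is valid in February, giving February 19, 2066.
Now subtract 69 days from February 19, 2066.
Going back 19 days from February 19, 2066 reaches the end of the previous month; 69 − 19 = 50 left.
January 2066 has 31 days: 50 − 31 = 19 left.
December 2065 has 31 days; 31 − 19 = 12 → December 12, 2065.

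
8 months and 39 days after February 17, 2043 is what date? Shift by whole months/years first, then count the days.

November 25, 2043

Adding 8 months and 39 days from February 17, 2043: first the month/year part, then the days.
month 2 + 8 = 10 → October 2043.
Day 17 is valid in October, giving October 17, 2043.
Now add 39 days from October 17, 2043.
October has 31 days, so 31 − 17 = 14 days remain after October 17, 2043; 39 − 14 = 25 left.
25 days into November 2043 → November 25, 2043.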